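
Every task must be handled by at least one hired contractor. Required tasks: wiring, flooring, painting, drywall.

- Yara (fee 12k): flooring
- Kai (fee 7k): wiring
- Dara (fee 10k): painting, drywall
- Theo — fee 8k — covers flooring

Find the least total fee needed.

25

Choose Kai, Dara, and Theo: together they cover wiring, flooring, painting, drywall — every task.
Total fee: 7 + 10 + 8 = 25.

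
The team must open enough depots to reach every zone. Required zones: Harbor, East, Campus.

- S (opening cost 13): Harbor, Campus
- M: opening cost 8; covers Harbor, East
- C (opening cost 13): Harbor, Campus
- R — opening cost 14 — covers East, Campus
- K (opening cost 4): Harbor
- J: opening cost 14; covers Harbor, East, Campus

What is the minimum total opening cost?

The greedy cost-per-new-zone heuristic would pick M and S for 21, but a cheaper cover exists.
J alone covers Harbor, East, Campus — every zone.
Total opening cost: 14.
No cover costs less than 14.

14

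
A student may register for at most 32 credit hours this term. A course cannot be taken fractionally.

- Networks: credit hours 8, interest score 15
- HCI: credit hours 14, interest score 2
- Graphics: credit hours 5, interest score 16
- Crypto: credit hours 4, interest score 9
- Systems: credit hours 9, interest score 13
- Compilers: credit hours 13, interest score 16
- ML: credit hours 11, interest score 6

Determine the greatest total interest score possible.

Take Networks, Graphics, Crypto, and Compilers: credit hours 8 + 5 + 4 + 13 = 30 ≤ 32, interest score 15 + 16 + 9 + 16 = 56.
No other feasible combination does better.

56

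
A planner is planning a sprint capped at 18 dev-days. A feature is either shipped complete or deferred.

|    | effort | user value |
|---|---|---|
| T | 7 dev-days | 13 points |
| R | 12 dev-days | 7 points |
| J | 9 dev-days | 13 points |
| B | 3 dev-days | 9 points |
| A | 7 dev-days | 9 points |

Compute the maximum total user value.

Take T, B, and A: effort 7 + 3 + 7 = 17 ≤ 18, user value 13 + 9 + 9 = 31.
No other feasible combination does better.

31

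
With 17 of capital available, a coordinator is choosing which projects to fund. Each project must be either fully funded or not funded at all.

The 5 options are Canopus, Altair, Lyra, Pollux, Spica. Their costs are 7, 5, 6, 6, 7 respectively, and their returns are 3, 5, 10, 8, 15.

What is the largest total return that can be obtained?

25

Pollux + Spica: cost 6 + 7 = 13 ≤ 17, return 8 + 15 = 23.
Lyra + Spica: cost 6 + 7 = 13 ≤ 17, return 10 + 15 = 25.
Best is Lyra and Spica with total return 25.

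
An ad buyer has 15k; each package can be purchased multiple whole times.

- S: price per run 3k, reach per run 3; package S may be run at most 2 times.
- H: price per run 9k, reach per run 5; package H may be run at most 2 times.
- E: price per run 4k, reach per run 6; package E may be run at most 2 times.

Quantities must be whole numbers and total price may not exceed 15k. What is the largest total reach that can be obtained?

This is a bounded integer knapsack.
2×S and 2×E: price 14 ≤ 15, reach 2·3 + 2·6 = 18.
1×S and 2×E: price 11 ≤ 15, reach 1·3 + 2·6 = 15.
Best is 18.

18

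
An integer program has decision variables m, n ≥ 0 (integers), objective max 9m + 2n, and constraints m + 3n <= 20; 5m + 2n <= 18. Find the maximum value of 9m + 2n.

29

Relaxing integrality, the LP optimum is 32.40 at (m,n) = (3.6, 0), which is not an integer point.
(m,n)=(3,1): 1·3+3·1=6≤20, 5·3+2·1=17≤18, objective 29.
(m,n)=(3,0): 1·3+3·0=3≤20, 5·3+2·0=15≤18, objective 27.
(m,n)=(2,2): 1·2+3·2=8≤20, 5·2+2·2=14≤18, objective 22.
The best lattice point is (3,1), giving 29.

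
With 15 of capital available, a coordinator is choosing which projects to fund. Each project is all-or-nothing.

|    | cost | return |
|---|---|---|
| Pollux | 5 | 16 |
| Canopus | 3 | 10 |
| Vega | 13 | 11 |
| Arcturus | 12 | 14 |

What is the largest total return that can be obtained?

26

Allowing fractional choices, the relaxed optimum would be about 34.2, but projects are indivisible.
Pollux + Canopus: cost 5 + 3 = 8 ≤ 15, return 16 + 10 = 26.
Canopus + Arcturus: cost 3 + 12 = 15 ≤ 15, return 10 + 14 = 24.
Best is Pollux and Canopus with total return 26.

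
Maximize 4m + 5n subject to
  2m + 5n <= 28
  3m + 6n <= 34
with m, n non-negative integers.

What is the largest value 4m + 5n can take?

(m,n)=(11,0): 2·11+5·0=22≤28, 3·11+6·0=33≤34, objective 44.
(m,n)=(10,0): 2·10+5·0=20≤28, 3·10+6·0=30≤34, objective 40.
The best lattice point is (11,0), giving 44.

44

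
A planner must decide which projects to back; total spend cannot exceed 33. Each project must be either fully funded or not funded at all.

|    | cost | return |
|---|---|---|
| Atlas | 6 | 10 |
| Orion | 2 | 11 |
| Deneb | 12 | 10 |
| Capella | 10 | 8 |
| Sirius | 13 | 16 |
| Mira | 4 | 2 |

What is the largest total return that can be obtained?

This is an integer program with binary decision variables.
Take Atlas, Orion, Deneb, and Sirius: cost 6 + 2 + 12 + 13 = 33 ≤ 33, return 10 + 11 + 10 + 16 = 47.
No other feasible combination does better.

47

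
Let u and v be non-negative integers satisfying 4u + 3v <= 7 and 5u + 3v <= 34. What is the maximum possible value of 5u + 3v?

Relaxing integrality, the LP optimum is 8.75 at (u,v) = (1.75, 0), which is not an integer point.
(u,v)=(1,1): 4·1+3·1=7≤7, 5·1+3·1=8≤34, objective 8.
(u,v)=(0,2): 4·0+3·2=6≤7, 5·0+3·2=6≤34, objective 6.
(u,v)=(1,0): 4·1+3·0=4≤7, 5·1+3·0=5≤34, objective 5.
Maximum is 8 at (u,v)=(1,1).

8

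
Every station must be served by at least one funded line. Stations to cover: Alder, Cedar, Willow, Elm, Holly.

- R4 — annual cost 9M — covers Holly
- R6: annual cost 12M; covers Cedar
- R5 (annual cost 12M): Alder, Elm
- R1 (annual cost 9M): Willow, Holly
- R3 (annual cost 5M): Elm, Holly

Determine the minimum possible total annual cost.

33

The greedy cost-per-new-station heuristic would pick R3, R1, R6, and R5 for 38, but a cheaper cover exists.
Choose R6, R5, and R1: together they cover Alder, Cedar, Willow, Elm, Holly — every station.
Total annual cost: 12 + 12 + 9 = 33.
No cover costs less than 33.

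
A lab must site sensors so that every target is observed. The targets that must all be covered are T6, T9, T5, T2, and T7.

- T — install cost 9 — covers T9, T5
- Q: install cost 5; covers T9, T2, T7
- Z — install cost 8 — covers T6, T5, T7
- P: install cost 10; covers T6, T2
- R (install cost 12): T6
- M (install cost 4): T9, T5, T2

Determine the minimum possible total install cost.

12

This is an integer covering problem.
Choose Z and M: together they cover T6, T9, T5, T2, T7 — every target.
Total install cost: 8 + 4 = 12.
No cover costs less than 12.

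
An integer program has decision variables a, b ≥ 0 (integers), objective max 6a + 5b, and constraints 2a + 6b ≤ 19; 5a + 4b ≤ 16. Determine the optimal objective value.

(a,b)=(3,0): 2·3+6·0=6≤19, 5·3+4·0=15≤16, objective 18.
(a,b)=(2,1): 2·2+6·1=10≤19, 5·2+4·1=14≤16, objective 17.
(a,b)=(1,2): 2·1+6·2=14≤19, 5·1+4·2=13≤16, objective 16.
No feasible integer point exceeds 18.

18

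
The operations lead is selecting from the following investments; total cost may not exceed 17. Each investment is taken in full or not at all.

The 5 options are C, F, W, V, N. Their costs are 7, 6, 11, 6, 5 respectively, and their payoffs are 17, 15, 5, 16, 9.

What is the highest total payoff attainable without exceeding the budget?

40

C + V: cost 7 + 6 = 13 ≤ 17, payoff 17 + 16 = 33.
F + V + N: cost 6 + 6 + 5 = 17 ≤ 17, payoff 15 + 16 + 9 = 40.
C + F: cost 7 + 6 = 13 ≤ 17, payoff 17 + 15 = 32.
Best is F, V, and N with total payoff 40.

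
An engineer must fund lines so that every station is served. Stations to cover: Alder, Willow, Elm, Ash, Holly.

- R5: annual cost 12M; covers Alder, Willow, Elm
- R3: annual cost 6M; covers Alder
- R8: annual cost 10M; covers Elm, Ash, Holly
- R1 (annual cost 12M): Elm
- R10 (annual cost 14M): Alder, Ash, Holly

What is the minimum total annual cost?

22

This is an integer covering problem.
Choose R5 and R8: together they cover Alder, Willow, Elm, Ash, Holly — every station.
Total annual cost: 12 + 10 = 22.
No cover costs less than 22.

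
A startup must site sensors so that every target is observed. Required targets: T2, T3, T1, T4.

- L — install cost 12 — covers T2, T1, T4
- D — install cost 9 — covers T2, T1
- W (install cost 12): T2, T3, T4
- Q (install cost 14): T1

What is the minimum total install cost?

The greedy cost-per-new-target heuristic would pick L and W for 24, but a cheaper cover exists.
Choose D and W: together they cover T2, T3, T1, T4 — every target.
Total install cost: 9 + 12 = 21.
No cover costs less than 21.

21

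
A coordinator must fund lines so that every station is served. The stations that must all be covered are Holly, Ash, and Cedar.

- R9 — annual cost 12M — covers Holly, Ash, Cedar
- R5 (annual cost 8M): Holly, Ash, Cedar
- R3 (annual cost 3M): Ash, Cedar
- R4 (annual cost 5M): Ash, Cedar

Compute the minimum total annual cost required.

The greedy cost-per-new-station heuristic would pick R3 and R5 for 11, but a cheaper cover exists.
R5 alone covers Holly, Ash, Cedar — every station.
Total annual cost: 8.
No cover costs less than 8.

8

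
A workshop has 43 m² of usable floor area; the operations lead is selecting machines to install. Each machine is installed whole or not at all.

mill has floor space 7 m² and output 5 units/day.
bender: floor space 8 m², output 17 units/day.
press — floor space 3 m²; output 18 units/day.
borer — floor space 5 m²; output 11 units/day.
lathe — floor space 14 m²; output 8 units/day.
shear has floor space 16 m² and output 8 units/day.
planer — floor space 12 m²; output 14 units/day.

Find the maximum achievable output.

Take bender, press, borer, lathe, and planer: floor space 8 + 3 + 5 + 14 + 12 = 42 ≤ 43, output 17 + 18 + 11 + 8 + 14 = 68.
No other feasible combination does better.

68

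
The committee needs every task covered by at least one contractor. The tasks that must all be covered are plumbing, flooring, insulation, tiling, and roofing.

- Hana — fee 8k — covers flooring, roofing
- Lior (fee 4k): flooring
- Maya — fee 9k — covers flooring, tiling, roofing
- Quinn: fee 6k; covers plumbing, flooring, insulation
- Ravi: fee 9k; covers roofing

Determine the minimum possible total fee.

This is a weighted set-cover instance.
Choose Maya and Quinn: together they cover plumbing, flooring, insulation, tiling, roofing — every task.
Total fee: 9 + 6 = 15.
No cover costs less than 15.

15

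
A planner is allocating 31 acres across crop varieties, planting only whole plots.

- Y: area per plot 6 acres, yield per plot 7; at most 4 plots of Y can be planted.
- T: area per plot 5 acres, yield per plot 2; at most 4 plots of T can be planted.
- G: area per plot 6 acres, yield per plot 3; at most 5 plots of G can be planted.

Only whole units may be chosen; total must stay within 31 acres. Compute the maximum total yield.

4×Y and 1×G: area 30 ≤ 31, yield 4·7 + 1·3 = 31.
4×Y and 1×T: area 29 ≤ 31, yield 4·7 + 1·2 = 30.
Best is 31.

31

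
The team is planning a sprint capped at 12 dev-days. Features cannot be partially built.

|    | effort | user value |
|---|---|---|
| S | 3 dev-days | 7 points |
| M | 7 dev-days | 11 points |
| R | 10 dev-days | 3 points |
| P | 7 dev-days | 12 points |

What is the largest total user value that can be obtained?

This is an integer program with binary decision variables.
Take S and P: effort 3 + 7 = 10 ≤ 12, user value 7 + 12 = 19.
No other feasible combination does better.

19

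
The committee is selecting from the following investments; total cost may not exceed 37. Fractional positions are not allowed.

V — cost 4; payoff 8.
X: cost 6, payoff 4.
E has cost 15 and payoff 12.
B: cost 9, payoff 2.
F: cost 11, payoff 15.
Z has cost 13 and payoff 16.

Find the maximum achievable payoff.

This is an integer program with binary decision variables.
V + X + F + Z: cost 4 + 6 + 11 + 13 = 34 ≤ 37, payoff 8 + 4 + 15 + 16 = 43.
V + B + F + Z: cost 4 + 9 + 11 + 13 = 37 ≤ 37, payoff 8 + 2 + 15 + 16 = 41.
V + F + Z: cost 4 + 11 + 13 = 28 ≤ 37, payoff 8 + 15 + 16 = 39.
Best is V, X, F, and Z with total payoff 43.

43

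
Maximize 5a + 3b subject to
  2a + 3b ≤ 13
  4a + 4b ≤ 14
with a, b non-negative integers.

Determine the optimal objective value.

15

The continuous relaxation peaks at (3.5, 0) with value 17.50; rounding to a feasible lattice point costs some objective.
(a,b)=(3,0) is feasible, giving 15.
(a,b)=(2,1) is feasible, giving 13.
(a,b)=(2,0) is feasible, giving 10.
Maximum is 15 at (a,b)=(3,0).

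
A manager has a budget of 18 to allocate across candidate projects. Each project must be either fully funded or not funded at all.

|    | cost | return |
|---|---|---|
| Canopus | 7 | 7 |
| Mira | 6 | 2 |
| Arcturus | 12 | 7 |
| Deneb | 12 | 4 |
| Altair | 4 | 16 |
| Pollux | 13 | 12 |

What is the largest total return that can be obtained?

28

Take Altair and Pollux: cost 4 + 13 = 17 ≤ 18, return 16 + 12 = 28.
No other feasible combination does better.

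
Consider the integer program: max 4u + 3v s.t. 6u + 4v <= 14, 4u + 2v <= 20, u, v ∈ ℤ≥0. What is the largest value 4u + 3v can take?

Relaxing integrality, the LP optimum is 10.50 at (u,v) = (0, 3.5), which is not an integer point.
(u,v)=(1,2): 6·1+4·2=14≤14, 4·1+2·2=8≤20, objective 10.
(u,v)=(0,3): 6·0+4·3=12≤14, 4·0+2·3=6≤20, objective 9.
The best lattice point is (1,2), giving 10.

10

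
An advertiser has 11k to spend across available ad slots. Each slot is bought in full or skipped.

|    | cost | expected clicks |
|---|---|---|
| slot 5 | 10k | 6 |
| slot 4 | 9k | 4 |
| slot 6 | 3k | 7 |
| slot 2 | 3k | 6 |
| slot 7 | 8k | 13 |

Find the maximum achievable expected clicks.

slot 2 + slot 7: cost 3 + 8 = 11 ≤ 11, expected clicks 6 + 13 = 19.
slot 6 + slot 7: cost 3 + 8 = 11 ≤ 11, expected clicks 7 + 13 = 20.
Best is slot 6 and slot 7 with total expected clicks 20.

20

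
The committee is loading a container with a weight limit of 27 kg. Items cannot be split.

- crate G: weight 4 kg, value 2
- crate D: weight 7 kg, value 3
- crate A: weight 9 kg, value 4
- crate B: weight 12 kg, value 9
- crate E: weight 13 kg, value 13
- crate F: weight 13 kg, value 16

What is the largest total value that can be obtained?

29

Allowing fractional choices, the relaxed optimum would be about 29.8, but items are indivisible.
crate E + crate F: weight 13 + 13 = 26 ≤ 27, value 13 + 16 = 29.
crate B + crate F: weight 12 + 13 = 25 ≤ 27, value 9 + 16 = 25.
Best is crate E and crate F with total value 29.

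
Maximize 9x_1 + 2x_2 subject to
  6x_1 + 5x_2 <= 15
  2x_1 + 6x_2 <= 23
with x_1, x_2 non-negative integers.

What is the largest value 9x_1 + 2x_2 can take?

18

Relaxing integrality, the LP optimum is 22.50 at (x_1,x_2) = (2.5, 0), which is not an integer point.
(x_1,x_2)=(2,0): 6·2+5·0=12≤15, 2·2+6·0=4≤23, objective 18.
(x_1,x_2)=(1,1): 6·1+5·1=11≤15, 2·1+6·1=8≤23, objective 11.
(x_1,x_2)=(1,0): 6·1+5·0=6≤15, 2·1+6·0=2≤23, objective 9.
No feasible integer point exceeds 18.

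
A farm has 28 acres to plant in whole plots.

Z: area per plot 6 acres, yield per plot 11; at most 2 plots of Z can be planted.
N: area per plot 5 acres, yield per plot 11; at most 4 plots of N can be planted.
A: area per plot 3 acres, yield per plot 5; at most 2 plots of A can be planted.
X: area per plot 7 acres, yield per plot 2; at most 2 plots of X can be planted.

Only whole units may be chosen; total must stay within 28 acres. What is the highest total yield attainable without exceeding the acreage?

55

N has the best ratio (11/5); taking only N gives at most 4×11 = 44 (stopped by the supply cap of 4).
Mixing does better — 1×Z and 4×N: area 26 ≤ 28, yield 1·11 + 4·11 = 55.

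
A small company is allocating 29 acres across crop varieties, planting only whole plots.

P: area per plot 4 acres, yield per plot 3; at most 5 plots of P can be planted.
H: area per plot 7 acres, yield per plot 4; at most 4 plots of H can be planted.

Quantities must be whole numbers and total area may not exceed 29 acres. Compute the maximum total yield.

2×P and 3×H: area 29 ≤ 29, yield 2·3 + 3·4 = 18.
5×P and 1×H: area 27 ≤ 29, yield 5·3 + 1·4 = 19.
Best is 19.

19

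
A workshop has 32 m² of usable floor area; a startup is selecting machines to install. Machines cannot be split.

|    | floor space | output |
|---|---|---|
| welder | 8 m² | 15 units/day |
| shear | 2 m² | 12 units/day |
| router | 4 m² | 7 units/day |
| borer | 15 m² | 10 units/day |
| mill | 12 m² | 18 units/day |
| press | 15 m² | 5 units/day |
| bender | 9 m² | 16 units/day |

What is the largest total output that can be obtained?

Allowing fractional choices, the relaxed optimum would be about 63.5, but machines are indivisible.
welder + shear + router + mill: floor space 8 + 2 + 4 + 12 = 26 ≤ 32, output 15 + 12 + 7 + 18 = 52.
welder + shear + mill + bender: floor space 8 + 2 + 12 + 9 = 31 ≤ 32, output 15 + 12 + 18 + 16 = 61.
shear + router + mill + bender: floor space 2 + 4 + 12 + 9 = 27 ≤ 32, output 12 + 7 + 18 + 16 = 53.
Best is welder, shear, mill, and bender with total output 61.

61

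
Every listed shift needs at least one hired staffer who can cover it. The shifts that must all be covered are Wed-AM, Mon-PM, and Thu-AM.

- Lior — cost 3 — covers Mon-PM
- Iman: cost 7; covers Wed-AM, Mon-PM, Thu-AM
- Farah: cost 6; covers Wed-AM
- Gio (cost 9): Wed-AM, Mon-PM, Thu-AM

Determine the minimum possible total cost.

Iman alone covers Wed-AM, Mon-PM, Thu-AM — every shift.
Total cost: 7.
No cover costs less than 7.

7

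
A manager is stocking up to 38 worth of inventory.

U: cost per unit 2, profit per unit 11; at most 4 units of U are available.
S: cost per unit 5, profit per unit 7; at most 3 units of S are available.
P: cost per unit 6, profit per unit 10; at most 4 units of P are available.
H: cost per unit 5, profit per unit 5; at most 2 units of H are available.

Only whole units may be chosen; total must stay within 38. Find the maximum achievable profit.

91

This is a bounded integer knapsack.
Take 4×U, 1×S, and 4×P: cost 37 ≤ 38, profit 4·11 + 1·7 + 4·10 = 91.
U has the best ratio (11/2) and is taken to its limit of 4; remaining capacity is filled optimally with the others.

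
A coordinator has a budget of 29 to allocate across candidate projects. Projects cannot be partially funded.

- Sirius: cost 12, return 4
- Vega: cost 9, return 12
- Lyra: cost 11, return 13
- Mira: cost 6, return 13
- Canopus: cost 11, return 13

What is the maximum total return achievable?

Take Lyra, Mira, and Canopus: cost 11 + 6 + 11 = 28 ≤ 29, return 13 + 13 + 13 = 39.
No other feasible combination does better.

39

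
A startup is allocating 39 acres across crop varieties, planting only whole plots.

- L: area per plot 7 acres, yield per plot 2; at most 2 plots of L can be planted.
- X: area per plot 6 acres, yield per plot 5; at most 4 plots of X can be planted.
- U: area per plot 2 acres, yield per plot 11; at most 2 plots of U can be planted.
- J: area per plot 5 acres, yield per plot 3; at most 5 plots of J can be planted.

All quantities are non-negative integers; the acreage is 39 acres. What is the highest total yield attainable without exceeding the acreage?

48

U has the best ratio (11/2); taking only U gives at most 2×11 = 22 (stopped by the supply cap of 2).
Mixing does better — 4×X, 2×U, and 2×J: area 38 ≤ 39, yield 4·5 + 2·11 + 2·3 = 48.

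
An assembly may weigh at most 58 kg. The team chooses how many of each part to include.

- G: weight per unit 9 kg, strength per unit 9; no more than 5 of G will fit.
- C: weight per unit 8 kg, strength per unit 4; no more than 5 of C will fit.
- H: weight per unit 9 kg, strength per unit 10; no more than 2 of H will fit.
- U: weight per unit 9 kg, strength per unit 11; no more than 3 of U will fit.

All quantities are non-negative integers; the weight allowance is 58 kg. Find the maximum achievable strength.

Take 1×G, 2×H, and 3×U: weight 54 ≤ 58, strength 1·9 + 2·10 + 3·11 = 62.
U has the best ratio (11/9) and is taken to its limit of 3; remaining capacity is filled optimally with the others.

62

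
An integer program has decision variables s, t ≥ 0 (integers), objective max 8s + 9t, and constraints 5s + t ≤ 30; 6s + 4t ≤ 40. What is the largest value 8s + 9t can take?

(s,t)=(0,10): 5·0+1·10=10≤30, 6·0+4·10=40≤40, objective 90.
(s,t)=(0,9): 5·0+1·9=9≤30, 6·0+4·9=36≤40, objective 81.
Maximum is 90 at (s,t)=(0,10).

90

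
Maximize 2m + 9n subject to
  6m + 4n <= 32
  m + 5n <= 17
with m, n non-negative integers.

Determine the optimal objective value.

31

(m,n)=(2,3): 6·2+4·3=24≤32, 1·2+5·3=17≤17, objective 31.
(m,n)=(1,3): 6·1+4·3=18≤32, 1·1+5·3=16≤17, objective 29.
Maximum is 31 at (m,n)=(2,3).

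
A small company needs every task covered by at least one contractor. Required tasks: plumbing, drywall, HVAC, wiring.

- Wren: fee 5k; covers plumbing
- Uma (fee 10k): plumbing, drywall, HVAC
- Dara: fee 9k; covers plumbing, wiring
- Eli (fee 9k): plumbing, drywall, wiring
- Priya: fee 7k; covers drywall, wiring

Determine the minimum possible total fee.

The greedy cost-per-new-task heuristic would pick Eli and Uma for 19, but a cheaper cover exists.
Choose Uma and Priya: together they cover plumbing, drywall, HVAC, wiring — every task.
Total fee: 10 + 7 = 17.
No cover costs less than 17.

17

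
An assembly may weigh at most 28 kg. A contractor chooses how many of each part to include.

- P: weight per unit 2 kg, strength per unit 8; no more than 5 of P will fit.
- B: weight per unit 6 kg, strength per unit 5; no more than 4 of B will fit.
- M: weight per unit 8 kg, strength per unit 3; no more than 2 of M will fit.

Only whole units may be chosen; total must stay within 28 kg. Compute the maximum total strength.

5×P and 2×B: weight 22 ≤ 28, strength 5·8 + 2·5 = 50.
5×P and 3×B: weight 28 ≤ 28, strength 5·8 + 3·5 = 55.
Best is 55.

55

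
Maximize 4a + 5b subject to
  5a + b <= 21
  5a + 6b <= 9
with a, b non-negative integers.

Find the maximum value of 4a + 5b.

Relaxing integrality, the LP optimum is 7.50 at (a,b) = (0, 1.5), which is not an integer point.
(a,b)=(0,1): 5·0+1·1=1≤21, 5·0+6·1=6≤9, objective 5.
(a,b)=(1,0): 5·1+1·0=5≤21, 5·1+6·0=5≤9, objective 4.
(a,b)=(0,0): 5·0+1·0=0≤21, 5·0+6·0=0≤9, objective 0.
Maximum is 5 at (a,b)=(0,1).

5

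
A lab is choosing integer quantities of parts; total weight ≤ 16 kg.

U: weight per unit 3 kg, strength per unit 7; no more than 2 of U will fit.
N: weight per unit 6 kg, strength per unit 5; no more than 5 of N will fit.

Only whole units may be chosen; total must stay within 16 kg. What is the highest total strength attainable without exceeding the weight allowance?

1×U and 2×N: weight 15 ≤ 16, strength 1·7 + 2·5 = 17.
2×U and 1×N: weight 12 ≤ 16, strength 2·7 + 1·5 = 19.
Best is 19.

19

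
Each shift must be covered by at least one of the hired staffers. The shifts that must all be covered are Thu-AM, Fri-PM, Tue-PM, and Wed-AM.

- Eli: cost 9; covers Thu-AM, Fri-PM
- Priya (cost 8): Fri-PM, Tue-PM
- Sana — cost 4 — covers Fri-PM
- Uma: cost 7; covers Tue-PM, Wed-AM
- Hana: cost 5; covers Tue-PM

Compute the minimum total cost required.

The greedy cost-per-new-shift heuristic would pick Uma, Sana, and Eli for 20, but a cheaper cover exists.
Choose Eli and Uma: together they cover Thu-AM, Fri-PM, Tue-PM, Wed-AM — every shift.
Total cost: 9 + 7 = 16.
No cover costs less than 16.

16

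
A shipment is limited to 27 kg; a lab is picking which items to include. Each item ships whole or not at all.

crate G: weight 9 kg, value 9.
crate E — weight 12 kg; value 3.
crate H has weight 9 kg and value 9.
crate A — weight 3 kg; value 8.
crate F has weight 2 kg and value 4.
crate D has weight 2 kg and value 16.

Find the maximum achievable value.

crate G + crate H + crate A + crate D: weight 9 + 9 + 3 + 2 = 23 ≤ 27, value 9 + 9 + 8 + 16 = 42.
crate G + crate H + crate F + crate D: weight 9 + 9 + 2 + 2 = 22 ≤ 27, value 9 + 9 + 4 + 16 = 38.
crate G + crate H + crate A + crate F + crate D: weight 9 + 9 + 3 + 2 + 2 = 25 ≤ 27, value 9 + 9 + 8 + 4 + 16 = 46.
Best is crate G, crate H, crate A, crate F, and crate D with total value 46.

46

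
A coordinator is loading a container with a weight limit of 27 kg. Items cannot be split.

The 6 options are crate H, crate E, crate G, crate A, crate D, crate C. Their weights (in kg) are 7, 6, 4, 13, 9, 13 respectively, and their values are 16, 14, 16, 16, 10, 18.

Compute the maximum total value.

56

Take crate H, crate E, crate G, and crate D: weight 7 + 6 + 4 + 9 = 26 ≤ 27, value 16 + 14 + 16 + 10 = 56.
No other feasible combination does better.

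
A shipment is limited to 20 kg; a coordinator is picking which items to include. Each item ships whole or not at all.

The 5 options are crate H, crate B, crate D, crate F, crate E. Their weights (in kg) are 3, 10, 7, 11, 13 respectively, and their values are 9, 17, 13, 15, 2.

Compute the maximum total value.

crate H + crate B + crate D: weight 3 + 10 + 7 = 20 ≤ 20, value 9 + 17 + 13 = 39.
crate B + crate D: weight 10 + 7 = 17 ≤ 20, value 17 + 13 = 30.
Best is crate H, crate B, and crate D with total value 39.

39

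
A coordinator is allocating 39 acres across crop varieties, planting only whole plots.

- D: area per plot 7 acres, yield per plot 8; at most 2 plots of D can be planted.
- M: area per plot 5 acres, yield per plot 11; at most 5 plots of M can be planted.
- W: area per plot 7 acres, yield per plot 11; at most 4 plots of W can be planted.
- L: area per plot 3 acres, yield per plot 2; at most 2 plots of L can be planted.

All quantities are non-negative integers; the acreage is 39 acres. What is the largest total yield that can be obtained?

77

This is a bounded integer knapsack.
Take 5×M and 2×W: area 39 ≤ 39, yield 5·11 + 2·11 = 77.
M has the best ratio (11/5) and is taken to its limit of 5; remaining capacity is filled optimally with the others.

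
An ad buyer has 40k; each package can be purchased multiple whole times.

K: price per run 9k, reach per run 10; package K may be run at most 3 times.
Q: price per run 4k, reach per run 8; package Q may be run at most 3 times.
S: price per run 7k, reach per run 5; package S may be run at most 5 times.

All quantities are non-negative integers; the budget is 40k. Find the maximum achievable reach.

This is a bounded integer knapsack.
Q has the best ratio (8/4); taking only Q gives at most 3×8 = 24 (stopped by the supply cap of 3).
Mixing does better — 3×K and 3×Q: price 39 ≤ 40, reach 3·10 + 3·8 = 54.

54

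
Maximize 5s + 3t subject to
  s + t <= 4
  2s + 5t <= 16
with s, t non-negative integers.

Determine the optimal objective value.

(s,t)=(4,0): 1·4+1·0=4≤4, 2·4+5·0=8≤16, objective 20.
(s,t)=(3,1): 1·3+1·1=4≤4, 2·3+5·1=11≤16, objective 18.
(s,t)=(3,0): 1·3+1·0=3≤4, 2·3+5·0=6≤16, objective 15.
The best lattice point is (4,0), giving 20.

20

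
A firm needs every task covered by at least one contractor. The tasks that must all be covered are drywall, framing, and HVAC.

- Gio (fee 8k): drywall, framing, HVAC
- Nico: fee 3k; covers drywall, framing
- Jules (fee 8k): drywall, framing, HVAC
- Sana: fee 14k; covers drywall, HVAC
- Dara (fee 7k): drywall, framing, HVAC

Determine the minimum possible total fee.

Dara alone covers drywall, framing, HVAC — every task.
Total fee: 7.

7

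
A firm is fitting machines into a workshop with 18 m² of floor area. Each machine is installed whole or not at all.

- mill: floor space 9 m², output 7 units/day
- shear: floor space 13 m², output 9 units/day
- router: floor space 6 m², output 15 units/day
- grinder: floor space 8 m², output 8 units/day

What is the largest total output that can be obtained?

23

Allowing fractional choices, the relaxed optimum would be about 26.1, but machines are indivisible.
router + grinder: floor space 6 + 8 = 14 ≤ 18, output 15 + 8 = 23.
mill + router: floor space 9 + 6 = 15 ≤ 18, output 7 + 15 = 22.
router: floor space 6 ≤ 18, output 15.
Best is router and grinder with total output 23.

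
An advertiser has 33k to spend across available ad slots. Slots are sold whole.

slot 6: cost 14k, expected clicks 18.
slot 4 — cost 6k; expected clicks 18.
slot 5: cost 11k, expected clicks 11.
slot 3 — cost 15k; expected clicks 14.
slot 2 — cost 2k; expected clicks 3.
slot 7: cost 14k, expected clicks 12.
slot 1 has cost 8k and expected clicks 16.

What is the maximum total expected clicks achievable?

55

Treat it as a binary knapsack problem.
Take slot 6, slot 4, slot 2, and slot 1: cost 14 + 6 + 2 + 8 = 30 ≤ 33, expected clicks 18 + 18 + 3 + 16 = 55.
No other feasible combination does better.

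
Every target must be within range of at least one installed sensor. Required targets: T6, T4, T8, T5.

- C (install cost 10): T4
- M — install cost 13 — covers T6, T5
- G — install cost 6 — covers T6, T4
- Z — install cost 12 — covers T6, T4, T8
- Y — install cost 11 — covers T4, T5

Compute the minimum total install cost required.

This is a weighted set-cover instance.
The greedy cost-per-new-target heuristic would pick G, Y, and Z for 29, but a cheaper cover exists.
Choose Z and Y: together they cover T6, T4, T8, T5 — every target.
Total install cost: 12 + 11 = 23.
No cover costs less than 23.

23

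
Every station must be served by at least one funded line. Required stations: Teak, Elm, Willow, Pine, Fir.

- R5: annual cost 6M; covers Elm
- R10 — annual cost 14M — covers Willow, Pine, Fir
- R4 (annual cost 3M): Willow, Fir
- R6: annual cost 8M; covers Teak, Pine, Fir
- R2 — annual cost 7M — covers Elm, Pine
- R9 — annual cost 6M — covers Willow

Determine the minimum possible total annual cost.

Choose R5, R4, and R6: together they cover Teak, Elm, Willow, Pine, Fir — every station.
Total annual cost: 6 + 3 + 8 = 17.

17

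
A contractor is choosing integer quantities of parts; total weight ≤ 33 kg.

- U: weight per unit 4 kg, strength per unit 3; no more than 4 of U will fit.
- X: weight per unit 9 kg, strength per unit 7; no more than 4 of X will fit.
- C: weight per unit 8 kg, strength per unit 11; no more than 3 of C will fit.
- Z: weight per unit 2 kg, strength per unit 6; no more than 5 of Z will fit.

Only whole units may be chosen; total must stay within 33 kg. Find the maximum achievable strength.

57

This is a bounded integer knapsack.
Z has the best ratio (6/2); taking only Z gives at most 5×6 = 30 (stopped by the supply cap of 5).
Mixing does better — 3×C and 4×Z: weight 32 ≤ 33, strength 3·11 + 4·6 = 57.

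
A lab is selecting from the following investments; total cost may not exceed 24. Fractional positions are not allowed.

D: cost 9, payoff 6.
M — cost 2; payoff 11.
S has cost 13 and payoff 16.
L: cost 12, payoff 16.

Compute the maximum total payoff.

Allowing fractional choices, the relaxed optimum would be about 39.3, but investments are indivisible.
D + M + S: cost 9 + 2 + 13 = 24 ≤ 24, payoff 6 + 11 + 16 = 33.
D + M + L: cost 9 + 2 + 12 = 23 ≤ 24, payoff 6 + 11 + 16 = 33.
M + L: cost 2 + 12 = 14 ≤ 24, payoff 11 + 16 = 27.
The maximum payoff is 33; one optimal choice is D, M, and L.

33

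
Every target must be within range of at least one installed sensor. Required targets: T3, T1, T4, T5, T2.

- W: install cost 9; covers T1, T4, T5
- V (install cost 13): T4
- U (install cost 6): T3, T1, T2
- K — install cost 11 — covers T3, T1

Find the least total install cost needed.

Choose W and U: together they cover T3, T1, T4, T5, T2 — every target.
Total install cost: 9 + 6 = 15.
No cover costs less than 15.

15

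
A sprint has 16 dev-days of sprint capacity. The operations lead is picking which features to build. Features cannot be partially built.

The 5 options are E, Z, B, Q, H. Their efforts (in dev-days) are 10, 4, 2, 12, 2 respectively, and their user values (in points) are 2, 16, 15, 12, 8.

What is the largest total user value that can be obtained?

This is an integer program with binary decision variables.
B + Q + H: effort 2 + 12 + 2 = 16 ≤ 16, user value 15 + 12 + 8 = 35.
E + Z + B: effort 10 + 4 + 2 = 16 ≤ 16, user value 2 + 16 + 15 = 33.
Z + B + H: effort 4 + 2 + 2 = 8 ≤ 16, user value 16 + 15 + 8 = 39.
Best is Z, B, and H with total user value 39.

39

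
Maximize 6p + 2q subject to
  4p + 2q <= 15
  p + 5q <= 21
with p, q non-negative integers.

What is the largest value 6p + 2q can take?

Relaxing integrality, the LP optimum is 22.50 at (p,q) = (3.75, 0), which is not an integer point.
(p,q)=(3,1): 4·3+2·1=14≤15, 1·3+5·1=8≤21, objective 20.
(p,q)=(3,0): 4·3+2·0=12≤15, 1·3+5·0=3≤21, objective 18.
(p,q)=(2,2): 4·2+2·2=12≤15, 1·2+5·2=12≤21, objective 16.
The best lattice point is (3,1), giving 20.

20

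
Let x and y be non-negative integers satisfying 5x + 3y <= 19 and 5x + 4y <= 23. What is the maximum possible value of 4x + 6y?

Relaxing integrality, the LP optimum is 34.50 at (x,y) = (0, 5.75), which is not an integer point.
(x,y)=(0,5): 5·0+3·5=15≤19, 5·0+4·5=20≤23, objective 30.
(x,y)=(1,4): 5·1+3·4=17≤19, 5·1+4·4=21≤23, objective 28.
(x,y)=(0,4): 5·0+3·4=12≤19, 5·0+4·4=16≤23, objective 24.
The best lattice point is (0,5), giving 30.

30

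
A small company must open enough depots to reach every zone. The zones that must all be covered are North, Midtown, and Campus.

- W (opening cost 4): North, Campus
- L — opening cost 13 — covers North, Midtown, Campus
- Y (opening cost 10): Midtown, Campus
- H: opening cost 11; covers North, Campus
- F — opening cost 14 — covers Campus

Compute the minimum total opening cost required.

13

The greedy cost-per-new-zone heuristic would pick W and Y for 14, but a cheaper cover exists.
L alone covers North, Midtown, Campus — every zone.
Total opening cost: 13.
No cover costs less than 13.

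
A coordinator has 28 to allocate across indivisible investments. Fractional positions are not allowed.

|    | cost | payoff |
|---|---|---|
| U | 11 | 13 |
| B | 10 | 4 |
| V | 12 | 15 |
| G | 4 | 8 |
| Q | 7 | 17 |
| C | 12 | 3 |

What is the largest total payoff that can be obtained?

40

Treat it as a binary knapsack problem.
U + V + G: cost 11 + 12 + 4 = 27 ≤ 28, payoff 13 + 15 + 8 = 36.
U + G + Q: cost 11 + 4 + 7 = 22 ≤ 28, payoff 13 + 8 + 17 = 38.
V + G + Q: cost 12 + 4 + 7 = 23 ≤ 28, payoff 15 + 8 + 17 = 40.
Best is V, G, and Q with total payoff 40.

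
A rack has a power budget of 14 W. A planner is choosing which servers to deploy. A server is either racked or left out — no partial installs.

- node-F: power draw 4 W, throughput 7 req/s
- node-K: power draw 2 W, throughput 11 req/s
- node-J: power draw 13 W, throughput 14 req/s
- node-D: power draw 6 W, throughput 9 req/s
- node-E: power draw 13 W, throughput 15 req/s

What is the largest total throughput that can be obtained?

Allowing fractional choices, the relaxed optimum would be about 29.3, but servers are indivisible.
node-K + node-D: power draw 2 + 6 = 8 ≤ 14, throughput 11 + 9 = 20.
node-F + node-K + node-D: power draw 4 + 2 + 6 = 12 ≤ 14, throughput 7 + 11 + 9 = 27.
node-F + node-K: power draw 4 + 2 = 6 ≤ 14, throughput 7 + 11 = 18.
Best is node-F, node-K, and node-D with total throughput 27.

27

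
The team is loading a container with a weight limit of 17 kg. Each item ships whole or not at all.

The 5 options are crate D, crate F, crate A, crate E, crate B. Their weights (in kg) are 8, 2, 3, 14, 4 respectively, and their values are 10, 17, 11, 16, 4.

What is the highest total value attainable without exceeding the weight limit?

42

crate D + crate F + crate A + crate B: weight 8 + 2 + 3 + 4 = 17 ≤ 17, value 10 + 17 + 11 + 4 = 42.
crate D + crate F + crate A: weight 8 + 2 + 3 = 13 ≤ 17, value 10 + 17 + 11 = 38.
Best is crate D, crate F, crate A, and crate B with total value 42.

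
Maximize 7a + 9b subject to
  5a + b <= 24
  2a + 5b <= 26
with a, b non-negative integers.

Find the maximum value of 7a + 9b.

57

Relaxing integrality, the LP optimum is 60.70 at (a,b) = (4.09, 3.57), which is not an integer point.
(a,b)=(3,4): 5·3+1·4=19≤24, 2·3+5·4=26≤26, objective 57.
(a,b)=(4,3): 5·4+1·3=23≤24, 2·4+5·3=23≤26, objective 55.
(a,b)=(2,4): 5·2+1·4=14≤24, 2·2+5·4=24≤26, objective 50.
Maximum is 57 at (a,b)=(3,4).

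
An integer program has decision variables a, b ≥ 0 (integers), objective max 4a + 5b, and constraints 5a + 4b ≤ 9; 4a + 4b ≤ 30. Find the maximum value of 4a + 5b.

10

(a,b)=(0,2) is feasible, giving 10.
(a,b)=(1,1) is feasible, giving 9.
(a,b)=(0,1) is feasible, giving 5.
Maximum is 10 at (a,b)=(0,2).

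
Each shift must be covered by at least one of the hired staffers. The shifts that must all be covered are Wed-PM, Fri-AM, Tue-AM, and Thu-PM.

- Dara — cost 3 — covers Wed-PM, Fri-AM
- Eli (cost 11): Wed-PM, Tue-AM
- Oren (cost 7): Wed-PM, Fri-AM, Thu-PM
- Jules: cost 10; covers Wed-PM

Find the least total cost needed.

The greedy cost-per-new-shift heuristic would pick Dara, Oren, and Eli for 21, but a cheaper cover exists.
Choose Eli and Oren: together they cover Wed-PM, Fri-AM, Tue-AM, Thu-PM — every shift.
Total cost: 11 + 7 = 18.
No cover costs less than 18.

18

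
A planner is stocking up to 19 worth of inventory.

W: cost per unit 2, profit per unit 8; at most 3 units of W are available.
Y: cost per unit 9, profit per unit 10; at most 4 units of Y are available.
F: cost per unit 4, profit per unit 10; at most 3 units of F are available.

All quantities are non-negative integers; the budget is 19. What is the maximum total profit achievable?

W has the best ratio (8/2); taking only W gives at most 3×8 = 24 (stopped by the supply cap of 3).
Mixing does better — 3×W and 3×F: cost 18 ≤ 19, profit 3·8 + 3·10 = 54.

54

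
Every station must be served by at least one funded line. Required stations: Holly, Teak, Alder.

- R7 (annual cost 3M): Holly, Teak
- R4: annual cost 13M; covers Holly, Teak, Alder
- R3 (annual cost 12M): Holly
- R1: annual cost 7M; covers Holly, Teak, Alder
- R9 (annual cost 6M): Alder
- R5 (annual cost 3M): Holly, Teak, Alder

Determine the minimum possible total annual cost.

3

R5 alone covers Holly, Teak, Alder — every station.
Total annual cost: 3.
No cover costs less than 3.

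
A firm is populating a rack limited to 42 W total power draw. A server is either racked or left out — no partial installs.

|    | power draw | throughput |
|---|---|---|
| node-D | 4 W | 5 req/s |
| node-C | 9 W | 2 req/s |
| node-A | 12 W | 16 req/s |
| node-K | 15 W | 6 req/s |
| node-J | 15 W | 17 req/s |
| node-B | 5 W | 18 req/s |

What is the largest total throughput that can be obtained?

This is a 0-1 knapsack instance.
node-D + node-A + node-J + node-B: power draw 4 + 12 + 15 + 5 = 36 ≤ 42, throughput 5 + 16 + 17 + 18 = 56.
node-C + node-A + node-J + node-B: power draw 9 + 12 + 15 + 5 = 41 ≤ 42, throughput 2 + 16 + 17 + 18 = 53.
node-A + node-J + node-B: power draw 12 + 15 + 5 = 32 ≤ 42, throughput 16 + 17 + 18 = 51.
Best is node-D, node-A, node-J, and node-B with total throughput 56.

56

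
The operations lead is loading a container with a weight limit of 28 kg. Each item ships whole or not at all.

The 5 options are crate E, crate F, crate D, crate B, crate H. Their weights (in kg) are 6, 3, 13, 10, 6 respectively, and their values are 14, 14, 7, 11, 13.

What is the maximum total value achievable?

crate E + crate F + crate B + crate H: weight 6 + 3 + 10 + 6 = 25 ≤ 28, value 14 + 14 + 11 + 13 = 52.
crate E + crate F + crate D + crate H: weight 6 + 3 + 13 + 6 = 28 ≤ 28, value 14 + 14 + 7 + 13 = 48.
crate E + crate F + crate H: weight 6 + 3 + 6 = 15 ≤ 28, value 14 + 14 + 13 = 41.
Best is crate E, crate F, crate B, and crate H with total value 52.

52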